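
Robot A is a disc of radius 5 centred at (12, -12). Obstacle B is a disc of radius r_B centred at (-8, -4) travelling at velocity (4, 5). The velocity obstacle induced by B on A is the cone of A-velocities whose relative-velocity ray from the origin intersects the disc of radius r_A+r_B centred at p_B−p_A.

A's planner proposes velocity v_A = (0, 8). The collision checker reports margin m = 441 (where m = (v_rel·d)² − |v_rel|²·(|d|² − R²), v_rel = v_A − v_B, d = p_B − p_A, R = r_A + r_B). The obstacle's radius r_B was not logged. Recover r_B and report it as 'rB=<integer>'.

m = 441
d = (-20, 8);  v_rel = (-4, 3),  |v_rel|² = 25
v_rel×d = (-4)·(8) − (3)·(-20) = 28
since m = R²·25 − 28²:  R² = (784 + 441) / 25 = 49
R = √49 = 7  ⇒  r_B = 7 − 5 = 2

rB=2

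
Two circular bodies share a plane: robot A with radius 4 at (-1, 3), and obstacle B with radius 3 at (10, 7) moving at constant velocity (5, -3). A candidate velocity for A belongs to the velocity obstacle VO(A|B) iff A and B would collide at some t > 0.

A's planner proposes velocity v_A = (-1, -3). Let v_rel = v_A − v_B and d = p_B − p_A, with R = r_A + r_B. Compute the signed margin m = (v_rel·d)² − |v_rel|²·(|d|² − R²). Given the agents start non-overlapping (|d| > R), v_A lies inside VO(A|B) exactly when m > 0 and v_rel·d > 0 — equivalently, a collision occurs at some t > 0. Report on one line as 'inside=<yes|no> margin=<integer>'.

d = (11, 4),  |d|² = 137;  R = 4+3 = 7,  c = 137−7² = 88
v_rel = (-6, 0),  |v_rel|² = 36;  v_rel·d = (-6)·(11) + (0)·(4) = -66
36·t² + 132·t + 88 = 0  ⇒  m = (-66)² − 36·88 = 1188
m = 1188 > 0,  v_rel·d = -66 < 0  ⇒  outside

inside=no margin=1188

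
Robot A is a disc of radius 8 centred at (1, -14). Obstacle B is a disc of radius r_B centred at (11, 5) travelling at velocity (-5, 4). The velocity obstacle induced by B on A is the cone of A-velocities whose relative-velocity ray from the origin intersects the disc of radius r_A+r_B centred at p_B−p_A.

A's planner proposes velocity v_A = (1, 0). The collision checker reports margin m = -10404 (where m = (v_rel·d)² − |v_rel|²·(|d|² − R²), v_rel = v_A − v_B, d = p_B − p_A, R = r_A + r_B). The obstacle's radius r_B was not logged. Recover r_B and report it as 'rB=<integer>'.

m = -10404
d = (10, 19);  v_rel = (6, -4),  |v_rel|² = 52
v_rel×d = (6)·(19) − (-4)·(10) = 154
since m = R²·52 − 154²:  R² = (23716 + -10404) / 52 = 256
R = √256 = 16  ⇒  r_B = 16 − 8 = 8

rB=8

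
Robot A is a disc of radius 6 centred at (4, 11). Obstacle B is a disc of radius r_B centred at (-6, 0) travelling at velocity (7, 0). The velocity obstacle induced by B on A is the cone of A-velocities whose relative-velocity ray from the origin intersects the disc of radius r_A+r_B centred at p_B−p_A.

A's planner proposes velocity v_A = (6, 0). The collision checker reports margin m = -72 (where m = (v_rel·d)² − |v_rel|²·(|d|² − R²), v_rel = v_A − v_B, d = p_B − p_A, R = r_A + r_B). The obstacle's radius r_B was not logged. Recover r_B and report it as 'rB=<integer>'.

m = -72
d = (-10, -11);  v_rel = (-1, 0),  |v_rel|² = 1
v_rel×d = (-1)·(-11) − (0)·(-10) = 11
since m = R²·1 − 11²:  R² = (121 + -72) / 1 = 49
R = √49 = 7  ⇒  r_B = 7 − 6 = 1

rB=1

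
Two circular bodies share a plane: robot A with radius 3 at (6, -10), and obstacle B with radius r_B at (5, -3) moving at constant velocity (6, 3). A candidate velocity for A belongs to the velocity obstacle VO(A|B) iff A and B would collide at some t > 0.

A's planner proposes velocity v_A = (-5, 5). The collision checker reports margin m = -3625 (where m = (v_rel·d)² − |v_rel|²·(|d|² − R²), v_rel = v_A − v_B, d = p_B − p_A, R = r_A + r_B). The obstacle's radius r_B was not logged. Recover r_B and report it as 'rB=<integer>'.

m = -3625
d = (-1, 7);  v_rel = (-11, 2),  |v_rel|² = 125
v_rel×d = (-11)·(7) − (2)·(-1) = -75
since m = R²·125 − (-75)²:  R² = (5625 + -3625) / 125 = 16
R = √16 = 4  ⇒  r_B = 4 − 3 = 1

rB=1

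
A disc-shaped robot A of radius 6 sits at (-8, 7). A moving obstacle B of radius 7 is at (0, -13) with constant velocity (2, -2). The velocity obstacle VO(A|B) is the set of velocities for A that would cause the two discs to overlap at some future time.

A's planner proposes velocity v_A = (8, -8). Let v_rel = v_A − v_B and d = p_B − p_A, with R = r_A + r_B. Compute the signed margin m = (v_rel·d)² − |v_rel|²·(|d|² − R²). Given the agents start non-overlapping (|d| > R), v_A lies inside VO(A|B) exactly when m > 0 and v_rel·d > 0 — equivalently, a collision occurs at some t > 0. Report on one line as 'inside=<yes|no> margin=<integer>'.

d = (8, -20),  |d|² = 464;  R = 6+7 = 13,  c = 464−13² = 295
v_rel = (6, -6),  |v_rel|² = 72;  v_rel·d = (6)·(8) + (-6)·(-20) = 168
72·t² − 336·t + 295 = 0  ⇒  m = 168² − 72·295 = 6984
m = 6984 > 0,  v_rel·d = 168 > 0  ⇒  inside

inside=yes margin=6984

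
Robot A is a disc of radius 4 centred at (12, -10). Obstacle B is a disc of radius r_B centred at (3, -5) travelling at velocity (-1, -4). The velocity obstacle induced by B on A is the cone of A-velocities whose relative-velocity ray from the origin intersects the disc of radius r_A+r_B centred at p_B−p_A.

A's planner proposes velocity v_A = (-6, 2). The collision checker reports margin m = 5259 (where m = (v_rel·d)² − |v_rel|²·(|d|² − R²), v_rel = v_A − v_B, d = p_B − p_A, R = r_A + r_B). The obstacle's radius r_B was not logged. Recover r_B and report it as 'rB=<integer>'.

m = 5259
d = (-9, 5);  v_rel = (-5, 6),  |v_rel|² = 61
v_rel×d = (-5)·(5) − (6)·(-9) = 29
since m = R²·61 − 29²:  R² = (841 + 5259) / 61 = 100
R = √100 = 10  ⇒  r_B = 10 − 4 = 6

rB=6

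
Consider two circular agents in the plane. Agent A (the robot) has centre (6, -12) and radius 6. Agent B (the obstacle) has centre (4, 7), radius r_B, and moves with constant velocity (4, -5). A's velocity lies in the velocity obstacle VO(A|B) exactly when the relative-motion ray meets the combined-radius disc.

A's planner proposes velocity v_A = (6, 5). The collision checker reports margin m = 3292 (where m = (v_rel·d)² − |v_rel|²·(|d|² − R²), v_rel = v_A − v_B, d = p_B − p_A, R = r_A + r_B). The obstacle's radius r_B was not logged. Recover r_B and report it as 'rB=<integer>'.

m = 3292
d = (-2, 19);  v_rel = (2, 10),  |v_rel|² = 104
v_rel×d = (2)·(19) − (10)·(-2) = 58
since m = R²·104 − 58²:  R² = (3364 + 3292) / 104 = 64
R = √64 = 8  ⇒  r_B = 8 − 6 = 2

rB=2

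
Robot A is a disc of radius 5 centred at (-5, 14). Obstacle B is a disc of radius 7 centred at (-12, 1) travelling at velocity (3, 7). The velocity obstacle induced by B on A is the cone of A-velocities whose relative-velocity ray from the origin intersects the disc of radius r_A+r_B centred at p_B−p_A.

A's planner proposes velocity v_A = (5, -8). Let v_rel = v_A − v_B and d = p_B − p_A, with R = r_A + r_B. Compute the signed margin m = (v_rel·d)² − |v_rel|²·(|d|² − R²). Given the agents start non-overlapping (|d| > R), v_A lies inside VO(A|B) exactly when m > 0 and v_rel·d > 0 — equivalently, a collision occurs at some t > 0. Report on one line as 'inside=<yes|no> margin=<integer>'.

d = (-7, -13),  |d|² = 218;  R = 5+7 = 12,  c = 218−12² = 74
v_rel = (2, -15),  |v_rel|² = 229;  v_rel·d = (2)·(-7) + (-15)·(-13) = 181
229·t² − 362·t + 74 = 0  ⇒  m = 181² − 229·74 = 15815
m = 15815 > 0,  v_rel·d = 181 > 0  ⇒  inside

inside=yes margin=15815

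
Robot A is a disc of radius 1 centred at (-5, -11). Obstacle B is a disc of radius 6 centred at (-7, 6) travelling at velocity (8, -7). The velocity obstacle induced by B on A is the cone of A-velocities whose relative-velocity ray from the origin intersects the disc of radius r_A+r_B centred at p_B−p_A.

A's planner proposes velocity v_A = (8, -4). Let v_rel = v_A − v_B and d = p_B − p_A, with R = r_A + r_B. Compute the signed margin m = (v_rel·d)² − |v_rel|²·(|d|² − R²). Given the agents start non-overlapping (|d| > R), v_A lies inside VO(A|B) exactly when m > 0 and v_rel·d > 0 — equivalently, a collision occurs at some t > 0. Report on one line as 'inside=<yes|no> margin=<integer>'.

d = (-2, 17),  |d|² = 293;  R = 1+6 = 7,  c = 293−7² = 244
v_rel = (0, 3),  |v_rel|² = 9;  v_rel·d = (0)·(-2) + (3)·(17) = 51
9·t² − 102·t + 244 = 0  ⇒  m = 51² − 9·244 = 405
m = 405 > 0,  v_rel·d = 51 > 0  ⇒  inside

inside=yes margin=405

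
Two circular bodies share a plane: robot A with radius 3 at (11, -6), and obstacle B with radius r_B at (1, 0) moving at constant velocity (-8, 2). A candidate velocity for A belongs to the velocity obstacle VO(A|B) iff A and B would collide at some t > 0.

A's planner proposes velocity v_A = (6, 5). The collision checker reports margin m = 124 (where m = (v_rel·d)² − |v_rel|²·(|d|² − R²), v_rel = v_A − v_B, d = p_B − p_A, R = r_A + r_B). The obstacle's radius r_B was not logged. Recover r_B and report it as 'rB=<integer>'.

m = 124
d = (-10, 6);  v_rel = (14, 3),  |v_rel|² = 205
v_rel×d = (14)·(6) − (3)·(-10) = 114
since m = R²·205 − 114²:  R² = (12996 + 124) / 205 = 64
R = √64 = 8  ⇒  r_B = 8 − 3 = 5

rB=5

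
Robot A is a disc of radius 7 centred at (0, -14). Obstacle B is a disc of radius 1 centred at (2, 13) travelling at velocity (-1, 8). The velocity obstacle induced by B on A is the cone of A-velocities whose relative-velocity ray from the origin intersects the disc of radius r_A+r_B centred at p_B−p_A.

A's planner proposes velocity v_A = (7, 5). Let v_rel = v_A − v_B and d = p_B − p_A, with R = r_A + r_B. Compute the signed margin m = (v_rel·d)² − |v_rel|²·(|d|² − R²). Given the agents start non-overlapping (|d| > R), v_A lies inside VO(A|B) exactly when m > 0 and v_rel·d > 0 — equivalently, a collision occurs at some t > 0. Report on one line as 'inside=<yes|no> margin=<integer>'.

d = (2, 27),  |d|² = 733;  R = 7+1 = 8,  c = 733−8² = 669
v_rel = (8, -3),  |v_rel|² = 73;  v_rel·d = (8)·(2) + (-3)·(27) = -65
73·t² + 130·t + 669 = 0  ⇒  m = (-65)² − 73·669 = -44612
m = -44612 < 0,  v_rel·d = -65 < 0  ⇒  outside

inside=no margin=-44612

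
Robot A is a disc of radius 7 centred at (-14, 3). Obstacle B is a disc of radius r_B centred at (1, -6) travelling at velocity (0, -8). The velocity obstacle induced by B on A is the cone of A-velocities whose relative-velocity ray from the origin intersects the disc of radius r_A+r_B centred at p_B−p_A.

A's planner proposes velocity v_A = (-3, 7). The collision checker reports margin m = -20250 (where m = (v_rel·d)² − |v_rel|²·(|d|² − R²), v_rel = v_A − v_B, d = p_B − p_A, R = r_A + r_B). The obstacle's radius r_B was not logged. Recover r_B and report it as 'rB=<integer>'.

m = -20250
d = (15, -9);  v_rel = (-3, 15),  |v_rel|² = 234
v_rel×d = (-3)·(-9) − (15)·(15) = -198
since m = R²·234 − (-198)²:  R² = (39204 + -20250) / 234 = 81
R = √81 = 9  ⇒  r_B = 9 − 7 = 2

rB=2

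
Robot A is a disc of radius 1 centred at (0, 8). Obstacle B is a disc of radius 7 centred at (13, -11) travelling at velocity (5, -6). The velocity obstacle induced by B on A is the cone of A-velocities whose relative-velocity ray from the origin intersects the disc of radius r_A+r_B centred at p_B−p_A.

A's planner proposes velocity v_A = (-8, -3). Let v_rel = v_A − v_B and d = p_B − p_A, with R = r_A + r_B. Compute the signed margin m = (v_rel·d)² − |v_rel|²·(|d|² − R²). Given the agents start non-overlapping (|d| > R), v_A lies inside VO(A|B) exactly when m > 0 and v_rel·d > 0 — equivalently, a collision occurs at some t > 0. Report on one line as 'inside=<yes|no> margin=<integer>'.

d = (13, -19),  |d|² = 530;  R = 1+7 = 8,  c = 530−8² = 466
v_rel = (-13, 3),  |v_rel|² = 178;  v_rel·d = (-13)·(13) + (3)·(-19) = -226
178·t² + 452·t + 466 = 0  ⇒  m = (-226)² − 178·466 = -31872
m = -31872 < 0,  v_rel·d = -226 < 0  ⇒  outside

inside=no margin=-31872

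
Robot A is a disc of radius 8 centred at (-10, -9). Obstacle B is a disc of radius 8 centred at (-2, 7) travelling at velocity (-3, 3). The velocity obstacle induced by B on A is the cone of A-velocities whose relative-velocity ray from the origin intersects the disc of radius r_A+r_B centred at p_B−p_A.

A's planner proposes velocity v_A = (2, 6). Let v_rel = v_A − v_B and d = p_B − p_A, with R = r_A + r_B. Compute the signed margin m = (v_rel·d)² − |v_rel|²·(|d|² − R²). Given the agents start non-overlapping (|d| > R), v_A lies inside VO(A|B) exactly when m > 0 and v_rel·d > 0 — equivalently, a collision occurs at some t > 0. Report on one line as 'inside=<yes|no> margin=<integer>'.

d = (8, 16),  |d|² = 320;  R = 8+8 = 16,  c = 320−16² = 64
v_rel = (5, 3),  |v_rel|² = 34;  v_rel·d = (5)·(8) + (3)·(16) = 88
34·t² − 176·t + 64 = 0  ⇒  m = 88² − 34·64 = 5568
m = 5568 > 0,  v_rel·d = 88 > 0  ⇒  inside

inside=yes margin=5568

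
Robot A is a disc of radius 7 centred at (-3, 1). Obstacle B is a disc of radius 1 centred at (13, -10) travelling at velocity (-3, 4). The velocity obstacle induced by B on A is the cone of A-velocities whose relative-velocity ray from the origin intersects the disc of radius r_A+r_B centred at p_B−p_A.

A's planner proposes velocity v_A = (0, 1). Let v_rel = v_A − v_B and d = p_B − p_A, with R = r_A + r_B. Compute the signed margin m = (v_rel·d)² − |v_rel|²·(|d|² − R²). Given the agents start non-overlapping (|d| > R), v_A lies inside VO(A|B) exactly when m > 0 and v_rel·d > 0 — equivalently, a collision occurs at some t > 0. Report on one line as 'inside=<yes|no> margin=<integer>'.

d = (16, -11),  |d|² = 377;  R = 7+1 = 8,  c = 377−8² = 313
v_rel = (3, -3),  |v_rel|² = 18;  v_rel·d = (3)·(16) + (-3)·(-11) = 81
18·t² − 162·t + 313 = 0  ⇒  m = 81² − 18·313 = 927
m = 927 > 0,  v_rel·d = 81 > 0  ⇒  inside

inside=yes margin=927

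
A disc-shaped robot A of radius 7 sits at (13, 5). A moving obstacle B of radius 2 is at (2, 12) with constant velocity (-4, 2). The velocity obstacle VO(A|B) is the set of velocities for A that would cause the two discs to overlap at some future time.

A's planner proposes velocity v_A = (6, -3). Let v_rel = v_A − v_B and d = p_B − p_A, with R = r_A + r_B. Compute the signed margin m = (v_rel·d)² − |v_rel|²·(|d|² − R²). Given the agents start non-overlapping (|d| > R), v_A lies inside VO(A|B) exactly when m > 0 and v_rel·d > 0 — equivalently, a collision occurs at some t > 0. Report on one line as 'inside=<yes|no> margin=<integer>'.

d = (-11, 7),  |d|² = 170;  R = 7+2 = 9,  c = 170−9² = 89
v_rel = (10, -5),  |v_rel|² = 125;  v_rel·d = (10)·(-11) + (-5)·(7) = -145
125·t² + 290·t + 89 = 0  ⇒  m = (-145)² − 125·89 = 9900
m = 9900 > 0,  v_rel·d = -145 < 0  ⇒  outside

inside=no margin=9900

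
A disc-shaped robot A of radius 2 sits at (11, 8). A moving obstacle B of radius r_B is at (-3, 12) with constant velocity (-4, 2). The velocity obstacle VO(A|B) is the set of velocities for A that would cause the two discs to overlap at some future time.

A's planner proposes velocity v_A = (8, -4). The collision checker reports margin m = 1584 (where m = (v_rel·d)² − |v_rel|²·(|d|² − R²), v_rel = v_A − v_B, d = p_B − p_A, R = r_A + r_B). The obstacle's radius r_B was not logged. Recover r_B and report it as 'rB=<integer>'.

m = 1584
d = (-14, 4);  v_rel = (12, -6),  |v_rel|² = 180
v_rel×d = (12)·(4) − (-6)·(-14) = -36
since m = R²·180 − (-36)²:  R² = (1296 + 1584) / 180 = 16
R = √16 = 4  ⇒  r_B = 4 − 2 = 2

rB=2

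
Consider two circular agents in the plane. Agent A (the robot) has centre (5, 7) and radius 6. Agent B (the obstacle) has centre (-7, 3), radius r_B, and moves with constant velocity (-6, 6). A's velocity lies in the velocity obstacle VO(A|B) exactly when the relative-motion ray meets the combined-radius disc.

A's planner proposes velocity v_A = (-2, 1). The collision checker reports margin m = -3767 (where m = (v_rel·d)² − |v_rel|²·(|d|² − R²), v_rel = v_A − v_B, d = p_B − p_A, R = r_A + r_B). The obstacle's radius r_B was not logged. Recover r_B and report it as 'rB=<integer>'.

m = -3767
d = (-12, -4);  v_rel = (4, -5),  |v_rel|² = 41
v_rel×d = (4)·(-4) − (-5)·(-12) = -76
since m = R²·41 − (-76)²:  R² = (5776 + -3767) / 41 = 49
R = √49 = 7  ⇒  r_B = 7 − 6 = 1

rB=1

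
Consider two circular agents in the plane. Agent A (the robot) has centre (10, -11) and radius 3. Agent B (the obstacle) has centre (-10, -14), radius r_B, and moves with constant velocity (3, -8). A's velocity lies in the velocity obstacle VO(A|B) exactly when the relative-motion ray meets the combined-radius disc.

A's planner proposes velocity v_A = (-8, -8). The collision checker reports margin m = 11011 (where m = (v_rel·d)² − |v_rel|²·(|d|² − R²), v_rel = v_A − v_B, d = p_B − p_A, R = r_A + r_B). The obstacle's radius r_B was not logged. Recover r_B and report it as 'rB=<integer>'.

m = 11011
d = (-20, -3);  v_rel = (-11, 0),  |v_rel|² = 121
v_rel×d = (-11)·(-3) − (0)·(-20) = 33
since m = R²·121 − 33²:  R² = (1089 + 11011) / 121 = 100
R = √100 = 10  ⇒  r_B = 10 − 3 = 7

rB=7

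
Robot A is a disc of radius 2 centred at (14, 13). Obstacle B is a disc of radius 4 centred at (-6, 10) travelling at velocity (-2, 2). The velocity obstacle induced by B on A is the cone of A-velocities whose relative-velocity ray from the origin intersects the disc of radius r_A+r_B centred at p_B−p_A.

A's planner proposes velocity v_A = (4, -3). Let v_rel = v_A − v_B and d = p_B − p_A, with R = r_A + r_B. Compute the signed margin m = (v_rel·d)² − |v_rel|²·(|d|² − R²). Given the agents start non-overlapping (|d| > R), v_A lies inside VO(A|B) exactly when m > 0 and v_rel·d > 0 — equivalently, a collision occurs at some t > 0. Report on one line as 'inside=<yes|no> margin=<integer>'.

d = (-20, -3),  |d|² = 409;  R = 2+4 = 6,  c = 409−6² = 373
v_rel = (6, -5),  |v_rel|² = 61;  v_rel·d = (6)·(-20) + (-5)·(-3) = -105
61·t² + 210·t + 373 = 0  ⇒  m = (-105)² − 61·373 = -11728
m = -11728 < 0,  v_rel·d = -105 < 0  ⇒  outside

inside=no margin=-11728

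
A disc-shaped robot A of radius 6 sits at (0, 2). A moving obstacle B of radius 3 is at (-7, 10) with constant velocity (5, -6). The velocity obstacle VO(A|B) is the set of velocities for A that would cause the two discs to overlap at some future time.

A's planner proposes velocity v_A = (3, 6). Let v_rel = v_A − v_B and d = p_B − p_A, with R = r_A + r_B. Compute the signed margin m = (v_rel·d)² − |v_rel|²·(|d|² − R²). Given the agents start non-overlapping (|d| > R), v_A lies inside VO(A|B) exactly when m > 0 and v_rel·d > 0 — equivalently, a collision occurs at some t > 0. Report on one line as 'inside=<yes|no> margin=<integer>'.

d = (-7, 8),  |d|² = 113;  R = 6+3 = 9,  c = 113−9² = 32
v_rel = (-2, 12),  |v_rel|² = 148;  v_rel·d = (-2)·(-7) + (12)·(8) = 110
148·t² − 220·t + 32 = 0  ⇒  m = 110² − 148·32 = 7364
m = 7364 > 0,  v_rel·d = 110 > 0  ⇒  inside

inside=yes margin=7364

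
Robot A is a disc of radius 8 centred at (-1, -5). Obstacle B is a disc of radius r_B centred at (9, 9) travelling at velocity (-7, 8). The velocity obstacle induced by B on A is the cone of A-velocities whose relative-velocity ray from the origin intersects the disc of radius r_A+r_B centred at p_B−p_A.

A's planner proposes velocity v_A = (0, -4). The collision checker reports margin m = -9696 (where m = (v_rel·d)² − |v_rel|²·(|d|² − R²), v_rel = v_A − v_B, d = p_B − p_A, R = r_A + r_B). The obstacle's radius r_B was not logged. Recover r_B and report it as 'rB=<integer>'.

m = -9696
d = (10, 14);  v_rel = (7, -12),  |v_rel|² = 193
v_rel×d = (7)·(14) − (-12)·(10) = 218
since m = R²·193 − 218²:  R² = (47524 + -9696) / 193 = 196
R = √196 = 14  ⇒  r_B = 14 − 8 = 6

rB=6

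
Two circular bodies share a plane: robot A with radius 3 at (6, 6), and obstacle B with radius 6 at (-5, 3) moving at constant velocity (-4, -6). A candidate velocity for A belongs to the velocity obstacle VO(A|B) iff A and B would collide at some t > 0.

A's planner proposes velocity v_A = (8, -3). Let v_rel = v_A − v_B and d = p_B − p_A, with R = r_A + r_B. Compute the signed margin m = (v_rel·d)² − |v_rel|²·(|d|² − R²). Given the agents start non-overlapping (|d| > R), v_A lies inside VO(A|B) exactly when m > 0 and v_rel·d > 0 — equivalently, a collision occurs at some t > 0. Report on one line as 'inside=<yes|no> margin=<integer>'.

d = (-11, -3),  |d|² = 130;  R = 3+6 = 9,  c = 130−9² = 49
v_rel = (12, 3),  |v_rel|² = 153;  v_rel·d = (12)·(-11) + (3)·(-3) = -141
153·t² + 282·t + 49 = 0  ⇒  m = (-141)² − 153·49 = 12384
m = 12384 > 0,  v_rel·d = -141 < 0  ⇒  outside

inside=no margin=12384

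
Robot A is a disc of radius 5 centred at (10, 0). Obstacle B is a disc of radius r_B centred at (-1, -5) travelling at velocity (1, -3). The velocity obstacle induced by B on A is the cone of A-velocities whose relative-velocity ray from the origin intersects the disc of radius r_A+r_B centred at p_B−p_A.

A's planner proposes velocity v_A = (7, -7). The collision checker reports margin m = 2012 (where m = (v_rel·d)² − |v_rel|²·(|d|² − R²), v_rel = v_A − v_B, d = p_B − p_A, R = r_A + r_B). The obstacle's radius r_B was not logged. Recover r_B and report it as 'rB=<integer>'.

m = 2012
d = (-11, -5);  v_rel = (6, -4),  |v_rel|² = 52
v_rel×d = (6)·(-5) − (-4)·(-11) = -74
since m = R²·52 − (-74)²:  R² = (5476 + 2012) / 52 = 144
R = √144 = 12  ⇒  r_B = 12 − 5 = 7

rB=7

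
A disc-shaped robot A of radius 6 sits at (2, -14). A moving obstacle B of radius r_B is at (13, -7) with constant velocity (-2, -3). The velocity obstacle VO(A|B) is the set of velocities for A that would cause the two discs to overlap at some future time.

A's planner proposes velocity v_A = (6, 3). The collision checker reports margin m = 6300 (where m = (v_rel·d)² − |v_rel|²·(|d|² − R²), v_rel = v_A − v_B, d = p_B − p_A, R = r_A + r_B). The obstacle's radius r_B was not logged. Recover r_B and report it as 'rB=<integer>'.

m = 6300
d = (11, 7);  v_rel = (8, 6),  |v_rel|² = 100
v_rel×d = (8)·(7) − (6)·(11) = -10
since m = R²·100 − (-10)²:  R² = (100 + 6300) / 100 = 64
R = √64 = 8  ⇒  r_B = 8 − 6 = 2

rB=2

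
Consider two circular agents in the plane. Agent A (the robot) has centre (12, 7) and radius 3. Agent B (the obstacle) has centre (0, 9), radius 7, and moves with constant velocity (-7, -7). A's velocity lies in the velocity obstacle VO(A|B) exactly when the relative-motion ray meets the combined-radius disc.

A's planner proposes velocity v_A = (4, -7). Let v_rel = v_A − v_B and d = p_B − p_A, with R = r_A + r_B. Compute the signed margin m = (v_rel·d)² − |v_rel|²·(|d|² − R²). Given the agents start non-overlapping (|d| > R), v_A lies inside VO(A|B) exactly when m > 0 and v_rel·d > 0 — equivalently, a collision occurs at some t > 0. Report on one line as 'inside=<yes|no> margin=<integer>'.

d = (-12, 2),  |d|² = 148;  R = 3+7 = 10,  c = 148−10² = 48
v_rel = (11, 0),  |v_rel|² = 121;  v_rel·d = (11)·(-12) + (0)·(2) = -132
121·t² + 264·t + 48 = 0  ⇒  m = (-132)² − 121·48 = 11616
m = 11616 > 0,  v_rel·d = -132 < 0  ⇒  outside

inside=no margin=11616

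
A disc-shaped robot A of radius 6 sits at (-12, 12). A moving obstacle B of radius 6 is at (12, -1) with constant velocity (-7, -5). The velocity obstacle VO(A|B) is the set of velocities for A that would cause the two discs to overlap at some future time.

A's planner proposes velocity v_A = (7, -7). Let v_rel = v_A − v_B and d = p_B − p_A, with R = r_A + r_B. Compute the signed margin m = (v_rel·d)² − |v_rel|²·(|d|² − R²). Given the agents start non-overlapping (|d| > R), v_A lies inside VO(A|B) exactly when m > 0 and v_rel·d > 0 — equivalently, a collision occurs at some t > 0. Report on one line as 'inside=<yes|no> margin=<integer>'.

d = (24, -13),  |d|² = 745;  R = 6+6 = 12,  c = 745−12² = 601
v_rel = (14, -2),  |v_rel|² = 200;  v_rel·d = (14)·(24) + (-2)·(-13) = 362
200·t² − 724·t + 601 = 0  ⇒  m = 362² − 200·601 = 10844
m = 10844 > 0,  v_rel·d = 362 > 0  ⇒  inside

inside=yes margin=10844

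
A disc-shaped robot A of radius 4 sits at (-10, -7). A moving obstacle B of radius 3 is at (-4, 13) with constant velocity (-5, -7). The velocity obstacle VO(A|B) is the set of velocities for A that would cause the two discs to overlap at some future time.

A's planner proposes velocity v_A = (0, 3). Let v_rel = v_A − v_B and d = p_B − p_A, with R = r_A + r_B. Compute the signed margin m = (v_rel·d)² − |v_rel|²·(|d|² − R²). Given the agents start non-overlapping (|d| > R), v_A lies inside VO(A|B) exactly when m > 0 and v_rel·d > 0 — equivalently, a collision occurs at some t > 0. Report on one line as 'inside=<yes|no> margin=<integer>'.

d = (6, 20),  |d|² = 436;  R = 4+3 = 7,  c = 436−7² = 387
v_rel = (5, 10),  |v_rel|² = 125;  v_rel·d = (5)·(6) + (10)·(20) = 230
125·t² − 460·t + 387 = 0  ⇒  m = 230² − 125·387 = 4525
m = 4525 > 0,  v_rel·d = 230 > 0  ⇒  inside

inside=yes margin=4525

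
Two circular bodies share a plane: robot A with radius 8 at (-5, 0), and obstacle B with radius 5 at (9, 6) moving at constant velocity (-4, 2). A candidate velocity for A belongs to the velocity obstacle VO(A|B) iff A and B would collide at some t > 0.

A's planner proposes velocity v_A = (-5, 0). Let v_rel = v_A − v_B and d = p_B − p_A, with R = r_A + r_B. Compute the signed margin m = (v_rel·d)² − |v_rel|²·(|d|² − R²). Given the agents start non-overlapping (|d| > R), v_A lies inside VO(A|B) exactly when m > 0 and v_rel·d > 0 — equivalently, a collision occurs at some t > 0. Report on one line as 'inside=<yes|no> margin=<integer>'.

d = (14, 6),  |d|² = 232;  R = 8+5 = 13,  c = 232−13² = 63
v_rel = (-1, -2),  |v_rel|² = 5;  v_rel·d = (-1)·(14) + (-2)·(6) = -26
5·t² + 52·t + 63 = 0  ⇒  m = (-26)² − 5·63 = 361
m = 361 > 0,  v_rel·d = -26 < 0  ⇒  outside

inside=no margin=361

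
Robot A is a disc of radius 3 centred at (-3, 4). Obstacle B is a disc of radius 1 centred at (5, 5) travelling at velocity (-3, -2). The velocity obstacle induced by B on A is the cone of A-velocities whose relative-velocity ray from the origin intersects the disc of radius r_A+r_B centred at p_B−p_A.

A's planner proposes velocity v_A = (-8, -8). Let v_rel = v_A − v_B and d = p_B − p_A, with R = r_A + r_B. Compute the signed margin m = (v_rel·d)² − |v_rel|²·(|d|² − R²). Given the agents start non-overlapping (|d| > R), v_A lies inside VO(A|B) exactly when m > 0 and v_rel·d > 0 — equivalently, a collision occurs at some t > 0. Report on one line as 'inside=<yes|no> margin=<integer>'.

d = (8, 1),  |d|² = 65;  R = 3+1 = 4,  c = 65−4² = 49
v_rel = (-5, -6),  |v_rel|² = 61;  v_rel·d = (-5)·(8) + (-6)·(1) = -46
61·t² + 92·t + 49 = 0  ⇒  m = (-46)² − 61·49 = -873
m = -873 < 0,  v_rel·d = -46 < 0  ⇒  outside

inside=no margin=-873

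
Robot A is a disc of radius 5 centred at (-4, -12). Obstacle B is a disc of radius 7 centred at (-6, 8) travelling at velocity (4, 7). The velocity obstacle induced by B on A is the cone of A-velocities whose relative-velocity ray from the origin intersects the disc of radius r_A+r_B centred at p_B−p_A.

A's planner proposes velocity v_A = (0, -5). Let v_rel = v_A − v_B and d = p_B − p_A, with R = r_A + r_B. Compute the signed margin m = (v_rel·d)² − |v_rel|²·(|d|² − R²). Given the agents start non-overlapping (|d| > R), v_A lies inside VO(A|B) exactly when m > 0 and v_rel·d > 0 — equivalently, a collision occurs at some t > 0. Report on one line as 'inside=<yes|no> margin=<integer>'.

d = (-2, 20),  |d|² = 404;  R = 5+7 = 12,  c = 404−12² = 260
v_rel = (-4, -12),  |v_rel|² = 160;  v_rel·d = (-4)·(-2) + (-12)·(20) = -232
160·t² + 464·t + 260 = 0  ⇒  m = (-232)² − 160·260 = 12224
m = 12224 > 0,  v_rel·d = -232 < 0  ⇒  outside

inside=no margin=12224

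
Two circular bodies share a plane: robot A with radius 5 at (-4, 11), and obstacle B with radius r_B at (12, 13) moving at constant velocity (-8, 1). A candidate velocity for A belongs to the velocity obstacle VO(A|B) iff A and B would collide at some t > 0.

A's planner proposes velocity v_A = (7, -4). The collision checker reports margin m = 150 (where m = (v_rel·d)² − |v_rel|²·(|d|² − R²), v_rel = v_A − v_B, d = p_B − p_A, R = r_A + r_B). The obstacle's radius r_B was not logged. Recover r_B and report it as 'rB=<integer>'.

m = 150
d = (16, 2);  v_rel = (15, -5),  |v_rel|² = 250
v_rel×d = (15)·(2) − (-5)·(16) = 110
since m = R²·250 − 110²:  R² = (12100 + 150) / 250 = 49
R = √49 = 7  ⇒  r_B = 7 − 5 = 2

rB=2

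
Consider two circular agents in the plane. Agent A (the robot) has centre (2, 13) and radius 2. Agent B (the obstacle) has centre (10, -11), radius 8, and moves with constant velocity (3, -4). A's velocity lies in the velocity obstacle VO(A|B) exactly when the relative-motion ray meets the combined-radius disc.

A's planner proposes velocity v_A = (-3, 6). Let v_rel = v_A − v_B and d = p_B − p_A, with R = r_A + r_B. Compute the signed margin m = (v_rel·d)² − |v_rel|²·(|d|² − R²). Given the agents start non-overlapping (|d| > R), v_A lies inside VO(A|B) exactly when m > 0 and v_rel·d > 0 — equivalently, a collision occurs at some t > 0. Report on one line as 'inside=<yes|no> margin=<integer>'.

d = (8, -24),  |d|² = 640;  R = 2+8 = 10,  c = 640−10² = 540
v_rel = (-6, 10),  |v_rel|² = 136;  v_rel·d = (-6)·(8) + (10)·(-24) = -288
136·t² + 576·t + 540 = 0  ⇒  m = (-288)² − 136·540 = 9504
m = 9504 > 0,  v_rel·d = -288 < 0  ⇒  outside

inside=no margin=9504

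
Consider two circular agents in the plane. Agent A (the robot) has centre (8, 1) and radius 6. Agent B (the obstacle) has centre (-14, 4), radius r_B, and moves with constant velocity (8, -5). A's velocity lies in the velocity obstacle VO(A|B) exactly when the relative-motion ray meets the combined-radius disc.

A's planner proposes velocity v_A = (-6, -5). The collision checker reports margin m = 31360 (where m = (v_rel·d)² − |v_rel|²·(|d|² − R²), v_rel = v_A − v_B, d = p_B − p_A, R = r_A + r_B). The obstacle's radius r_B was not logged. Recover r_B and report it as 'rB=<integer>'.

m = 31360
d = (-22, 3);  v_rel = (-14, 0),  |v_rel|² = 196
v_rel×d = (-14)·(3) − (0)·(-22) = -42
since m = R²·196 − (-42)²:  R² = (1764 + 31360) / 196 = 169
R = √169 = 13  ⇒  r_B = 13 − 6 = 7

rB=7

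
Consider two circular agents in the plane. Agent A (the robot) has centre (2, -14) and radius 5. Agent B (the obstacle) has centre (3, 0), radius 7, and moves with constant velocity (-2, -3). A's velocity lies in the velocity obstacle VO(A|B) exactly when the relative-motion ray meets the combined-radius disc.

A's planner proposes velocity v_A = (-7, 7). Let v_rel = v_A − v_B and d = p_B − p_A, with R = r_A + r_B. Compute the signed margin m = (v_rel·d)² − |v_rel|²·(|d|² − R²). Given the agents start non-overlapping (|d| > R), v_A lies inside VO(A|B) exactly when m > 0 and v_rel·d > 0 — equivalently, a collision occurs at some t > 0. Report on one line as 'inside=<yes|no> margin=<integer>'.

d = (1, 14),  |d|² = 197;  R = 5+7 = 12,  c = 197−12² = 53
v_rel = (-5, 10),  |v_rel|² = 125;  v_rel·d = (-5)·(1) + (10)·(14) = 135
125·t² − 270·t + 53 = 0  ⇒  m = 135² − 125·53 = 11600
m = 11600 > 0,  v_rel·d = 135 > 0  ⇒  inside

inside=yes margin=11600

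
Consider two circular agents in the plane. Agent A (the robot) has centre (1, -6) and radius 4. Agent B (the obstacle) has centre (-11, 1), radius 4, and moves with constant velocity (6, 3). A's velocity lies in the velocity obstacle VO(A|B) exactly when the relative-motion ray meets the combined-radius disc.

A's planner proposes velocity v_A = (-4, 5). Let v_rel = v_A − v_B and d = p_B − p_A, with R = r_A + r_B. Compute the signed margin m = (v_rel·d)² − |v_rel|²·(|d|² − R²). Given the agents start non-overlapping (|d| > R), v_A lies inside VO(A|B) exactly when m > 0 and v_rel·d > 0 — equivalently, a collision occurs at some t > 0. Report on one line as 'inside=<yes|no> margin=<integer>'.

d = (-12, 7),  |d|² = 193;  R = 4+4 = 8,  c = 193−8² = 129
v_rel = (-10, 2),  |v_rel|² = 104;  v_rel·d = (-10)·(-12) + (2)·(7) = 134
104·t² − 268·t + 129 = 0  ⇒  m = 134² − 104·129 = 4540
m = 4540 > 0,  v_rel·d = 134 > 0  ⇒  inside

inside=yes margin=4540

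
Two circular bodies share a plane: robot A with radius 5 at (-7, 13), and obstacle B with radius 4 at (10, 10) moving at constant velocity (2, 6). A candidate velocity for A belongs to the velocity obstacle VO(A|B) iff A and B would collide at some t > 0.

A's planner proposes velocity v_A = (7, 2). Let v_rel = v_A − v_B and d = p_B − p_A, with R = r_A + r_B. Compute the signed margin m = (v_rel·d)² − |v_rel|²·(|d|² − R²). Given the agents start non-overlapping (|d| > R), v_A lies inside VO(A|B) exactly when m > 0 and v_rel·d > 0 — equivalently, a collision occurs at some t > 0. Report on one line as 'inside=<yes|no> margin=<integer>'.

d = (17, -3),  |d|² = 298;  R = 5+4 = 9,  c = 298−9² = 217
v_rel = (5, -4),  |v_rel|² = 41;  v_rel·d = (5)·(17) + (-4)·(-3) = 97
41·t² − 194·t + 217 = 0  ⇒  m = 97² − 41·217 = 512
m = 512 > 0,  v_rel·d = 97 > 0  ⇒  inside

inside=yes margin=512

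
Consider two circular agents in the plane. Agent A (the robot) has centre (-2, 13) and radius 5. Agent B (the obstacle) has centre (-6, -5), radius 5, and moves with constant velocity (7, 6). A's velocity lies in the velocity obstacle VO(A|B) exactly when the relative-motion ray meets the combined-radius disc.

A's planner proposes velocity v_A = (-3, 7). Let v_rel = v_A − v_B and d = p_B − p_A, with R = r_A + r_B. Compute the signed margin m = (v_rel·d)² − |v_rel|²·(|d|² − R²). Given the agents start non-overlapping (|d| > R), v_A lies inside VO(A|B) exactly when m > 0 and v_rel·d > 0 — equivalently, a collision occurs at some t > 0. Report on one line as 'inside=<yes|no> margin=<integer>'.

d = (-4, -18),  |d|² = 340;  R = 5+5 = 10,  c = 340−10² = 240
v_rel = (-10, 1),  |v_rel|² = 101;  v_rel·d = (-10)·(-4) + (1)·(-18) = 22
101·t² − 44·t + 240 = 0  ⇒  m = 22² − 101·240 = -23756
m = -23756 < 0,  v_rel·d = 22 > 0  ⇒  outside

inside=no margin=-23756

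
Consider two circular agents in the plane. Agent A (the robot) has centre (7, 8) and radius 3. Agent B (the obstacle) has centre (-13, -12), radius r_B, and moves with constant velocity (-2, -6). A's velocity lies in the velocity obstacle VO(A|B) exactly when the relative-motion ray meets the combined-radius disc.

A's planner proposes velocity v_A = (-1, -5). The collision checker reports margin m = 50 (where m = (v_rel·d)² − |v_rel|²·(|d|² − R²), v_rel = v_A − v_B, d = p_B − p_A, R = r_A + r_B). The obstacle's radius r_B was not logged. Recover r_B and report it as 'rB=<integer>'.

m = 50
d = (-20, -20);  v_rel = (1, 1),  |v_rel|² = 2
v_rel×d = (1)·(-20) − (1)·(-20) = 0
since m = R²·2 − 0²:  R² = (0 + 50) / 2 = 25
R = √25 = 5  ⇒  r_B = 5 − 3 = 2

rB=2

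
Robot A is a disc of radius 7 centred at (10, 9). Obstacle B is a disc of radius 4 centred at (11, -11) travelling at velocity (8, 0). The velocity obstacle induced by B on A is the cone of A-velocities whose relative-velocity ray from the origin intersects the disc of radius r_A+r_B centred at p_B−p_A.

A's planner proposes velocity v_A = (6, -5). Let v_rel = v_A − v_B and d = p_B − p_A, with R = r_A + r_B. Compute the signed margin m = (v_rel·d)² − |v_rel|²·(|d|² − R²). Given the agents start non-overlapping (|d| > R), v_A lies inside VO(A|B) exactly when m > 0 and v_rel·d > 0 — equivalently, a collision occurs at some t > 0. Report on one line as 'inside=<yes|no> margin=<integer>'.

d = (1, -20),  |d|² = 401;  R = 7+4 = 11,  c = 401−11² = 280
v_rel = (-2, -5),  |v_rel|² = 29;  v_rel·d = (-2)·(1) + (-5)·(-20) = 98
29·t² − 196·t + 280 = 0  ⇒  m = 98² − 29·280 = 1484
m = 1484 > 0,  v_rel·d = 98 > 0  ⇒  inside

inside=yes margin=1484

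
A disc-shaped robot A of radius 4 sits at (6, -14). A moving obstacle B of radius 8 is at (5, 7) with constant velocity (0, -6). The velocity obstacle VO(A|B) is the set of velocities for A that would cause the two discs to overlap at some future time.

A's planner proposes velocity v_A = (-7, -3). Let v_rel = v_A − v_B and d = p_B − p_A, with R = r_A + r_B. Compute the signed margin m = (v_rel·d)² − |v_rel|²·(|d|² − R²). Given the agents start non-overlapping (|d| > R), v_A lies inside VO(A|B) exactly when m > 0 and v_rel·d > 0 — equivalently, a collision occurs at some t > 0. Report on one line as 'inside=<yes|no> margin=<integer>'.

d = (-1, 21),  |d|² = 442;  R = 4+8 = 12,  c = 442−12² = 298
v_rel = (-7, 3),  |v_rel|² = 58;  v_rel·d = (-7)·(-1) + (3)·(21) = 70
58·t² − 140·t + 298 = 0  ⇒  m = 70² − 58·298 = -12384
m = -12384 < 0,  v_rel·d = 70 > 0  ⇒  outside

inside=no margin=-12384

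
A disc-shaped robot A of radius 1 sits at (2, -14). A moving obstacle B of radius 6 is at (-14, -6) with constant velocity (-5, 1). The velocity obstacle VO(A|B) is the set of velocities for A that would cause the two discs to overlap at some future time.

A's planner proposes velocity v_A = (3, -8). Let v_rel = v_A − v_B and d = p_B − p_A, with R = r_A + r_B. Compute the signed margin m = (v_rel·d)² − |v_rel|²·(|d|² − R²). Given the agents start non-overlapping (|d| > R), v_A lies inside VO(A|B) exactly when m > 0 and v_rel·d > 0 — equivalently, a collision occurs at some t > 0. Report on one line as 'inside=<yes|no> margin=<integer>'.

d = (-16, 8),  |d|² = 320;  R = 1+6 = 7,  c = 320−7² = 271
v_rel = (8, -9),  |v_rel|² = 145;  v_rel·d = (8)·(-16) + (-9)·(8) = -200
145·t² + 400·t + 271 = 0  ⇒  m = (-200)² − 145·271 = 705
m = 705 > 0,  v_rel·d = -200 < 0  ⇒  outside

inside=no margin=705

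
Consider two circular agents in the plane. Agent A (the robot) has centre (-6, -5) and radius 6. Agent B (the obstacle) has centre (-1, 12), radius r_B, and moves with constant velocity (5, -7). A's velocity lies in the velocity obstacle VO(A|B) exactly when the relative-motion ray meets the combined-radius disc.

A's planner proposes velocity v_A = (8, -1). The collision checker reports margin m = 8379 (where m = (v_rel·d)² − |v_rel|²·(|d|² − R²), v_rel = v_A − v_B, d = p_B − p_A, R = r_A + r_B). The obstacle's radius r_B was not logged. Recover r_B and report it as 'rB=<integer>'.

m = 8379
d = (5, 17);  v_rel = (3, 6),  |v_rel|² = 45
v_rel×d = (3)·(17) − (6)·(5) = 21
since m = R²·45 − 21²:  R² = (441 + 8379) / 45 = 196
R = √196 = 14  ⇒  r_B = 14 − 6 = 8

rB=8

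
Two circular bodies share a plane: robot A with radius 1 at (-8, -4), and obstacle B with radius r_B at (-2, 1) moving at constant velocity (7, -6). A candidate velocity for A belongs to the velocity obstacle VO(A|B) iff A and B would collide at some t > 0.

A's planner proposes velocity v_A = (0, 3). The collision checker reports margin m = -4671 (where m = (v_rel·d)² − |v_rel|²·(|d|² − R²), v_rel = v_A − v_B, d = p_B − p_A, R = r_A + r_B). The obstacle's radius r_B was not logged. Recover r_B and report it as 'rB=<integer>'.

m = -4671
d = (6, 5);  v_rel = (-7, 9),  |v_rel|² = 130
v_rel×d = (-7)·(5) − (9)·(6) = -89
since m = R²·130 − (-89)²:  R² = (7921 + -4671) / 130 = 25
R = √25 = 5  ⇒  r_B = 5 − 1 = 4

rB=4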